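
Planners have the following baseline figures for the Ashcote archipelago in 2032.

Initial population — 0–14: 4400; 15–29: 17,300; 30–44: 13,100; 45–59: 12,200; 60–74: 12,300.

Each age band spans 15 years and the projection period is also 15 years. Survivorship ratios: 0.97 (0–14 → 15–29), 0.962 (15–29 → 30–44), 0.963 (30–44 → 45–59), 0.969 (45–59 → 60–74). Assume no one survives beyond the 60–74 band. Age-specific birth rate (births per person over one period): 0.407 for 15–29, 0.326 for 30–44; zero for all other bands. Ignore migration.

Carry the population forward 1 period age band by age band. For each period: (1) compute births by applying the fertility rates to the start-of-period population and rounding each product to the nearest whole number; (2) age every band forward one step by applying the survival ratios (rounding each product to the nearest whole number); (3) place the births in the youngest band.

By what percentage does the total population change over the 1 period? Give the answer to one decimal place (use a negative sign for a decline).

— Period 1 —
Births: 17300 * 0.407 = 7041  |  13100 * 0.326 = 4271 — total 11312
15–29: 4400 * 0.97 = 4268
30–44: 17300 * 0.962 = 16643
45–59: 13100 * 0.963 = 12615
60–74: 12200 * 0.969 = 11822
→ [11312, 4268, 16643, 12615, 11822]
Total: 59300 → 56660; change = -2640; percentage change = -4.5%

-4.5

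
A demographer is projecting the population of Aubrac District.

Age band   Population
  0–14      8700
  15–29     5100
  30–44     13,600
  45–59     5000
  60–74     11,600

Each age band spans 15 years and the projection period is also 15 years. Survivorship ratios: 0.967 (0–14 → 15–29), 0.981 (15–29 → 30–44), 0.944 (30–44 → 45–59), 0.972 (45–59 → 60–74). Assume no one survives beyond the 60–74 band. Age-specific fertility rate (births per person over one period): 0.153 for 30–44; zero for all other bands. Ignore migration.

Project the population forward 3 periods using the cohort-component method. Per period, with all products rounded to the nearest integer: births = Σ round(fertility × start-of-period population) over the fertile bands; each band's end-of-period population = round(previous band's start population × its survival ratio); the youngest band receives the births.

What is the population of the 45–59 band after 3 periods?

7791

[period 1]
Births: 13600 × 0.153 = 2081
15–29: 8700 × 0.967 = 8413
30–44: 5100 × 0.981 = 5003
45–59: 13600 × 0.944 = 12838
60–74: 5000 × 0.972 = 4860
→ [2081, 8413, 5003, 12838, 4860]
[period 2]
Births: 5003 × 0.153 = 765
15–29: 2081 × 0.967 = 2012
30–44: 8413 × 0.981 = 8253
45–59: 5003 × 0.944 = 4723
60–74: 12838 × 0.972 = 12479
→ [765, 2012, 8253, 4723, 12479]
[period 3]
Births: 8253 × 0.153 = 1263
15–29: 765 × 0.967 = 740
30–44: 2012 × 0.981 = 1974
45–59: 8253 × 0.944 = 7791
60–74: 4723 × 0.972 = 4591
→ [1263, 740, 1974, 7791, 4591]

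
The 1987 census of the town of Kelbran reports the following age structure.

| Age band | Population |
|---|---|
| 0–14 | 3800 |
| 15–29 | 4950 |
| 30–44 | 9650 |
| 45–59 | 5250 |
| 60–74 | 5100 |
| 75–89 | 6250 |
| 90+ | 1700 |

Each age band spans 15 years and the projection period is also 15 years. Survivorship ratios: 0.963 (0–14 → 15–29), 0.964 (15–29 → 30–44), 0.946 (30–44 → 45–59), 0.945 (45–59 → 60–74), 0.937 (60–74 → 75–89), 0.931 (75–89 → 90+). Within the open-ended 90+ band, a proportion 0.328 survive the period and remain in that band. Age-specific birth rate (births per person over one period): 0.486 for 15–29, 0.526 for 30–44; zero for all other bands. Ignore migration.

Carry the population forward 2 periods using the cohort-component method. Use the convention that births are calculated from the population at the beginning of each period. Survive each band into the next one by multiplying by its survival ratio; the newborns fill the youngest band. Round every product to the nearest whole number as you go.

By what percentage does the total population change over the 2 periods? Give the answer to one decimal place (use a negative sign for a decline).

Period 1:
Births: 4950 * 0.486 = 2406, 9650 * 0.526 = 5076 — total 7482
15–29: 3800 * 0.963 = 3659
30–44: 4950 * 0.964 = 4772
45–59: 9650 * 0.946 = 9129
60–74: 5250 * 0.945 = 4961
75–89: 5100 * 0.937 = 4779
90+: 6250 * 0.931 + 1700 * 0.328 = 5819 + 558 = 6377
→ [7482, 3659, 4772, 9129, 4961, 4779, 6377]
Period 2:
Births: 3659 * 0.486 = 1778, 4772 * 0.526 = 2510 — total 4288
15–29: 7482 * 0.963 = 7205
30–44: 3659 * 0.964 = 3527
45–59: 4772 * 0.946 = 4514
60–74: 9129 * 0.945 = 8627
75–89: 4961 * 0.937 = 4648
90+: 4779 * 0.931 + 6377 * 0.328 = 4449 + 2092 = 6541
→ [4288, 7205, 3527, 4514, 8627, 4648, 6541]
Total: 36700 → 39350; change = 2650; percentage change = 7.2%

7.2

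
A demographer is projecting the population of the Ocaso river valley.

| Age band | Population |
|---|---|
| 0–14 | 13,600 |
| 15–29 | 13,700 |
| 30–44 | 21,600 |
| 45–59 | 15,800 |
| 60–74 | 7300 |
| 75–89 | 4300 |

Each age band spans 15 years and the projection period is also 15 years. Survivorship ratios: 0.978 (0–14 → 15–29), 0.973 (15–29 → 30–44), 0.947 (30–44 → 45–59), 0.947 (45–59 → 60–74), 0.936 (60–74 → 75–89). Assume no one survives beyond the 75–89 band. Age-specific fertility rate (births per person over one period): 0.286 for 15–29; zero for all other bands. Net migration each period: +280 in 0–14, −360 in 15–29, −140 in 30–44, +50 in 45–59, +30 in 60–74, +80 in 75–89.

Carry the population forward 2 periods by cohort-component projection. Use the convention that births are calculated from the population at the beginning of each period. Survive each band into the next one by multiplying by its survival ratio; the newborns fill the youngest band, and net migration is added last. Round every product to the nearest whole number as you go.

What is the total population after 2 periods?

66281

Call the groups 1 to 6, youngest first.
[period 1]
Births: 13700 * 0.286 = 3918
Group 2: 13600 * 0.978 = 13301
Group 3: 13700 * 0.973 = 13330
Group 4: 21600 * 0.947 = 20455
Group 5: 15800 * 0.947 = 14963
Group 6: 7300 * 0.936 = 6833
Net migration: Group 1 + 280 → 4198; Group 2 − 360 → 12941; Group 3 − 140 → 13190; Group 4 + 50 → 20505; Group 5 + 30 → 14993; Group 6 + 80 → 6913
End of period: [4198, 12941, 13190, 20505, 14993, 6913]
[period 2]
Births: 12941 * 0.286 = 3701
Group 2: 4198 * 0.978 = 4106
Group 3: 12941 * 0.973 = 12592
Group 4: 13190 * 0.947 = 12491
Group 5: 20505 * 0.947 = 19418
Group 6: 14993 * 0.936 = 14033
Net migration: Group 1 + 280 → 3981; Group 2 − 360 → 3746; Group 3 − 140 → 12452; Group 4 + 50 → 12541; Group 5 + 30 → 19448; Group 6 + 80 → 14113
End of period: [3981, 3746, 12452, 12541, 19448, 14113]
Total after period 2: 3981 + 3746 + 12452 + 12541 + 19448 + 14113 = 66281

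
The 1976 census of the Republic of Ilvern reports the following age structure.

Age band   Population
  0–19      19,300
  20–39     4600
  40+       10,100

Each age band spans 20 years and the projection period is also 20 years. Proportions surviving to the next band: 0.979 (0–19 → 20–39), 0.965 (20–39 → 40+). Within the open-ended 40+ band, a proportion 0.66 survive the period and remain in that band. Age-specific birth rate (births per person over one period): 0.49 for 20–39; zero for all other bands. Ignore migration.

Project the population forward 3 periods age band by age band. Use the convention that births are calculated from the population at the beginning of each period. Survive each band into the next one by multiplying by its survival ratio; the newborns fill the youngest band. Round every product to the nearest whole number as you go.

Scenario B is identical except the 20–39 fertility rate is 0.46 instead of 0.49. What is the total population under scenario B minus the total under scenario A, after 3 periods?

-815

Period 1.
Births: 4600 × 0.49 = 2254
20–39: 19300 × 0.979 = 18895
40+: 4600 × 0.965 + 10100 × 0.66 = 4439 + 6666 = 11105
Population now: 0–19=2254, 20–39=18895, 40+=11105
Period 2.
Births: 18895 × 0.49 = 9259
20–39: 2254 × 0.979 = 2207
40+: 18895 × 0.965 + 11105 × 0.66 = 18234 + 7329 = 25563
Population now: 0–19=9259, 20–39=2207, 40+=25563
Period 3.
Births: 2207 × 0.49 = 1081
20–39: 9259 × 0.979 = 9065
40+: 2207 × 0.965 + 25563 × 0.66 = 2130 + 16872 = 19002
Population now: 0–19=1081, 20–39=9065, 40+=19002
Scenario A total after 3 periods: 29148
Scenario B projection —
Period 1.
Births: 4600 × 0.46 = 2116
20–39: 19300 × 0.979 = 18895
40+: 4600 × 0.965 + 10100 × 0.66 = 4439 + 6666 = 11105
Population now: 0–19=2116, 20–39=18895, 40+=11105
Period 2.
Births: 18895 × 0.46 = 8692
20–39: 2116 × 0.979 = 2072
40+: 18895 × 0.965 + 11105 × 0.66 = 18234 + 7329 = 25563
Population now: 0–19=8692, 20–39=2072, 40+=25563
Period 3.
Births: 2072 × 0.46 = 953
20–39: 8692 × 0.979 = 8509
40+: 2072 × 0.965 + 25563 × 0.66 = 1999 + 16872 = 18871
Population now: 0–19=953, 20–39=8509, 40+=18871
Scenario B total after 3 periods: 28333
Difference B − A = 28333 − 29148 = -815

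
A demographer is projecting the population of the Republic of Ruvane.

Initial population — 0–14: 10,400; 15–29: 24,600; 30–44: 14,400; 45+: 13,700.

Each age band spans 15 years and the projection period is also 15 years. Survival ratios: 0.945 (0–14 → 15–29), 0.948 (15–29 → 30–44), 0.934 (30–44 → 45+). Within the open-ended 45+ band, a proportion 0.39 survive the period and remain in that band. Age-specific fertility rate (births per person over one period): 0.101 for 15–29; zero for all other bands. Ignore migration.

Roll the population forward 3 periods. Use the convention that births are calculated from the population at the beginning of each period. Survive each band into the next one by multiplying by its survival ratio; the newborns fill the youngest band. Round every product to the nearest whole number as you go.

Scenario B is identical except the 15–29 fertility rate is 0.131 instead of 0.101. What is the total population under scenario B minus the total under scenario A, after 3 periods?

1102

Numbering the bands 1..4 from youngest to oldest:
[period 1]
Births: 24600 * 0.101 = 2485
Band 2: 10400 * 0.945 = 9828
Band 3: 24600 * 0.948 = 23321
Band 4: 14400 * 0.934 + 13700 * 0.39 = 13450 + 5343 = 18793
Giving 2485 / 9828 / 23321 / 18793.
[period 2]
Births: 9828 * 0.101 = 993
Band 2: 2485 * 0.945 = 2348
Band 3: 9828 * 0.948 = 9317
Band 4: 23321 * 0.934 + 18793 * 0.39 = 21782 + 7329 = 29111
Giving 993 / 2348 / 9317 / 29111.
[period 3]
Births: 2348 * 0.101 = 237
Band 2: 993 * 0.945 = 938
Band 3: 2348 * 0.948 = 2226
Band 4: 9317 * 0.934 + 29111 * 0.39 = 8702 + 11353 = 20055
Giving 237 / 938 / 2226 / 20055.
Scenario A total after 3 periods: 23456
Scenario B projection —
[period 1]
Births: 24600 * 0.131 = 3223
Band 2: 10400 * 0.945 = 9828
Band 3: 24600 * 0.948 = 23321
Band 4: 14400 * 0.934 + 13700 * 0.39 = 13450 + 5343 = 18793
Giving 3223 / 9828 / 23321 / 18793.
[period 2]
Births: 9828 * 0.131 = 1287
Band 2: 3223 * 0.945 = 3046
Band 3: 9828 * 0.948 = 9317
Band 4: 23321 * 0.934 + 18793 * 0.39 = 21782 + 7329 = 29111
Giving 1287 / 3046 / 9317 / 29111.
[period 3]
Births: 3046 * 0.131 = 399
Band 2: 1287 * 0.945 = 1216
Band 3: 3046 * 0.948 = 2888
Band 4: 9317 * 0.934 + 29111 * 0.39 = 8702 + 11353 = 20055
Giving 399 / 1216 / 2888 / 20055.
Scenario B total after 3 periods: 24558
Difference B − A = 24558 − 23456 = 1102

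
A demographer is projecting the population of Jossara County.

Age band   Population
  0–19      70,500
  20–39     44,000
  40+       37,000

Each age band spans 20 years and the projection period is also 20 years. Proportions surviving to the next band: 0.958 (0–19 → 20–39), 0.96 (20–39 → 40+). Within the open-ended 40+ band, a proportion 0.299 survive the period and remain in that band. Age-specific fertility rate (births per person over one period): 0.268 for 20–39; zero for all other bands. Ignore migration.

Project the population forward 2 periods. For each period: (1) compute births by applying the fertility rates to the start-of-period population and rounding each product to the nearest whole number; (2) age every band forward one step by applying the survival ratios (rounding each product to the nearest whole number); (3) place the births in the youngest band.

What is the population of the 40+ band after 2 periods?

80775

Period 1:
Births: 44000 × 0.268 = 11792
20–39: 70500 × 0.958 = 67539
40+: 44000 × 0.96 + 37000 × 0.299 = 42240 + 11063 = 53303
Population now: 0–19=11792, 20–39=67539, 40+=53303
Period 2:
Births: 67539 × 0.268 = 18100
20–39: 11792 × 0.958 = 11297
40+: 67539 × 0.96 + 53303 × 0.299 = 64837 + 15938 = 80775
Population now: 0–19=18100, 20–39=11297, 40+=80775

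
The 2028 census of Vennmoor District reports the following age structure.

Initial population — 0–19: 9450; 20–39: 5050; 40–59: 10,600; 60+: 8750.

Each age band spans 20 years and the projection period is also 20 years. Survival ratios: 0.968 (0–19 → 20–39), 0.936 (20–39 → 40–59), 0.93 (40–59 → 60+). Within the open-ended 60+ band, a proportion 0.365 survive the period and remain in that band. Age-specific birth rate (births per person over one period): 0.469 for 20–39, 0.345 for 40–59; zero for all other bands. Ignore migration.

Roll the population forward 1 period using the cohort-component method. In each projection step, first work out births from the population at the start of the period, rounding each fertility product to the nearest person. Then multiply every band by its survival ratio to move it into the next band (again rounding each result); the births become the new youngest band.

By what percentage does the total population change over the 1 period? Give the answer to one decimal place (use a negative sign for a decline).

— Period 1 —
Births: 5050 × 0.469 = 2368  |  10600 × 0.345 = 3657 ⇒ total 6025
20–39: 9450 × 0.968 = 9148
40–59: 5050 × 0.936 = 4727
60+: 10600 × 0.93 + 8750 × 0.365 = 9858 + 3194 = 13052
Giving 6025 / 9148 / 4727 / 13052.
Total: 33850 → 32952; change = -898; percentage change = -2.7%

-2.7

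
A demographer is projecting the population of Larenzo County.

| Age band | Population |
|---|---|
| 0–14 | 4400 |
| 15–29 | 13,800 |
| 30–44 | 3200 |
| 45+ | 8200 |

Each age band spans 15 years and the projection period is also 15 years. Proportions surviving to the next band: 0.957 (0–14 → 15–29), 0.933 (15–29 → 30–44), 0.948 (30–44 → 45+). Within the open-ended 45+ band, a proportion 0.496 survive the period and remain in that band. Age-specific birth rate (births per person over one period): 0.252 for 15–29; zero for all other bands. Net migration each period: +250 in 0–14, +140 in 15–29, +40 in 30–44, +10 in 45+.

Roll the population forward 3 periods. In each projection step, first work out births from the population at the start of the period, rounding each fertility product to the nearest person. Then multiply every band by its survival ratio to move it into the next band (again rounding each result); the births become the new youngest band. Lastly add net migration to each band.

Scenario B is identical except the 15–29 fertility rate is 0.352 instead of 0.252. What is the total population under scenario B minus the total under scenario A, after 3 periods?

[period 1]
Births: 13800 × 0.252 = 3478
15–29: 4400 × 0.957 = 4211
30–44: 13800 × 0.933 = 12875
45+: 3200 × 0.948 + 8200 × 0.496 = 3034 + 4067 = 7101
Net migration: 0–14 + 250 → 3728; 15–29 + 140 → 4351; 30–44 + 40 → 12915; 45+ + 10 → 7111
Population now: 0–14=3728, 15–29=4351, 30–44=12915, 45+=7111
[period 2]
Births: 4351 × 0.252 = 1096
15–29: 3728 × 0.957 = 3568
30–44: 4351 × 0.933 = 4059
45+: 12915 × 0.948 + 7111 × 0.496 = 12243 + 3527 = 15770
Net migration: 0–14 + 250 → 1346; 15–29 + 140 → 3708; 30–44 + 40 → 4099; 45+ + 10 → 15780
Population now: 0–14=1346, 15–29=3708, 30–44=4099, 45+=15780
[period 3]
Births: 3708 × 0.252 = 934
15–29: 1346 × 0.957 = 1288
30–44: 3708 × 0.933 = 3460
45+: 4099 × 0.948 + 15780 × 0.496 = 3886 + 7827 = 11713
Net migration: 0–14 + 250 → 1184; 15–29 + 140 → 1428; 30–44 + 40 → 3500; 45+ + 10 → 11723
Population now: 0–14=1184, 15–29=1428, 30–44=3500, 45+=11723
Scenario A total after 3 periods: 17835
Scenario B projection —
[period 1]
Births: 13800 × 0.352 = 4858
15–29: 4400 × 0.957 = 4211
30–44: 13800 × 0.933 = 12875
45+: 3200 × 0.948 + 8200 × 0.496 = 3034 + 4067 = 7101
Net migration: 0–14 + 250 → 5108; 15–29 + 140 → 4351; 30–44 + 40 → 12915; 45+ + 10 → 7111
Population now: 0–14=5108, 15–29=4351, 30–44=12915, 45+=7111
[period 2]
Births: 4351 × 0.352 = 1532
15–29: 5108 × 0.957 = 4888
30–44: 4351 × 0.933 = 4059
45+: 12915 × 0.948 + 7111 × 0.496 = 12243 + 3527 = 15770
Net migration: 0–14 + 250 → 1782; 15–29 + 140 → 5028; 30–44 + 40 → 4099; 45+ + 10 → 15780
Population now: 0–14=1782, 15–29=5028, 30–44=4099, 45+=15780
[period 3]
Births: 5028 × 0.352 = 1770
15–29: 1782 × 0.957 = 1705
30–44: 5028 × 0.933 = 4691
45+: 4099 × 0.948 + 15780 × 0.496 = 3886 + 7827 = 11713
Net migration: 0–14 + 250 → 2020; 15–29 + 140 → 1845; 30–44 + 40 → 4731; 45+ + 10 → 11723
Population now: 0–14=2020, 15–29=1845, 30–44=4731, 45+=11723
Scenario B total after 3 periods: 20319
Difference B − A = 20319 − 17835 = 2484

2484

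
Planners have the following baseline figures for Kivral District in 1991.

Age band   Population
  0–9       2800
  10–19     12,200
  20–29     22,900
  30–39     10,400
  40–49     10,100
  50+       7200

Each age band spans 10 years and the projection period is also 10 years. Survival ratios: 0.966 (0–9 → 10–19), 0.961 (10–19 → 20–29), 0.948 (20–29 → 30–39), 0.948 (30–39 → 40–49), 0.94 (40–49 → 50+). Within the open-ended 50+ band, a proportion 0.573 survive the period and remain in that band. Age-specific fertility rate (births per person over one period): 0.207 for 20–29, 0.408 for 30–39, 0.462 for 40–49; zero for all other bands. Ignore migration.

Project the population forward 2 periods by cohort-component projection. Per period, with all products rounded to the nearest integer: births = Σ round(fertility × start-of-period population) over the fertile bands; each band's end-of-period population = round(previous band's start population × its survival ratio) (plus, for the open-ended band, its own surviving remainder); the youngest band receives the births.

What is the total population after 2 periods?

[period 1]
Births: 22900 * 0.207 = 4740, 10400 * 0.408 = 4243, 10100 * 0.462 = 4666 → total 13649
10–19: 2800 * 0.966 = 2705
20–29: 12200 * 0.961 = 11724
30–39: 22900 * 0.948 = 21709
40–49: 10400 * 0.948 = 9859
50+: 10100 * 0.94 + 7200 * 0.573 = 9494 + 4126 = 13620
→ [13649, 2705, 11724, 21709, 9859, 13620]
[period 2]
Births: 11724 * 0.207 = 2427, 21709 * 0.408 = 8857, 9859 * 0.462 = 4555 → total 15839
10–19: 13649 * 0.966 = 13185
20–29: 2705 * 0.961 = 2600
30–39: 11724 * 0.948 = 11114
40–49: 21709 * 0.948 = 20580
50+: 9859 * 0.94 + 13620 * 0.573 = 9267 + 7804 = 17071
→ [15839, 13185, 2600, 11114, 20580, 17071]
Total after period 2: 15839 + 13185 + 2600 + 11114 + 20580 + 17071 = 80389

80389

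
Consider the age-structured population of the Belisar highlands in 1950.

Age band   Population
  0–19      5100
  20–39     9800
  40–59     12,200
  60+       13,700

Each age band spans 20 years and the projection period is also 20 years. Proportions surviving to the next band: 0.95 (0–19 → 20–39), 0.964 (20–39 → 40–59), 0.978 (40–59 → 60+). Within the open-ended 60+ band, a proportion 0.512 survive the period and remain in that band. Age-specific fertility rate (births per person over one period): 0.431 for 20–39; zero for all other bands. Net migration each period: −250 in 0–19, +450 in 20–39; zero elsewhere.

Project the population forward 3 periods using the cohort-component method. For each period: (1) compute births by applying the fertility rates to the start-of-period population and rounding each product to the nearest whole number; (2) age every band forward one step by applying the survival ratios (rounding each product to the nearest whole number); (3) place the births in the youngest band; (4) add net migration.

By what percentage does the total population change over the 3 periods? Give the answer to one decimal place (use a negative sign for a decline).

-44.3

Let group 1 be 0–19 through group 4 = 60+.
— Period 1 —
Births: 9800 × 0.431 = 4224
Group 2: 5100 × 0.95 = 4845
Group 3: 9800 × 0.964 = 9447
Group 4: 12200 × 0.978 + 13700 × 0.512 = 11932 + 7014 = 18946
Net migration: Group 1 − 250 → 3974; Group 2 + 450 → 5295
End of period: [3974, 5295, 9447, 18946]
— Period 2 —
Births: 5295 × 0.431 = 2282
Group 2: 3974 × 0.95 = 3775
Group 3: 5295 × 0.964 = 5104
Group 4: 9447 × 0.978 + 18946 × 0.512 = 9239 + 9700 = 18939
Net migration: Group 1 − 250 → 2032; Group 2 + 450 → 4225
End of period: [2032, 4225, 5104, 18939]
— Period 3 —
Births: 4225 × 0.431 = 1821
Group 2: 2032 × 0.95 = 1930
Group 3: 4225 × 0.964 = 4073
Group 4: 5104 × 0.978 + 18939 × 0.512 = 4992 + 9697 = 14689
Net migration: Group 1 − 250 → 1571; Group 2 + 450 → 2380
End of period: [1571, 2380, 4073, 14689]
Total: 40800 → 22713; change = -18087; percentage change = -44.3%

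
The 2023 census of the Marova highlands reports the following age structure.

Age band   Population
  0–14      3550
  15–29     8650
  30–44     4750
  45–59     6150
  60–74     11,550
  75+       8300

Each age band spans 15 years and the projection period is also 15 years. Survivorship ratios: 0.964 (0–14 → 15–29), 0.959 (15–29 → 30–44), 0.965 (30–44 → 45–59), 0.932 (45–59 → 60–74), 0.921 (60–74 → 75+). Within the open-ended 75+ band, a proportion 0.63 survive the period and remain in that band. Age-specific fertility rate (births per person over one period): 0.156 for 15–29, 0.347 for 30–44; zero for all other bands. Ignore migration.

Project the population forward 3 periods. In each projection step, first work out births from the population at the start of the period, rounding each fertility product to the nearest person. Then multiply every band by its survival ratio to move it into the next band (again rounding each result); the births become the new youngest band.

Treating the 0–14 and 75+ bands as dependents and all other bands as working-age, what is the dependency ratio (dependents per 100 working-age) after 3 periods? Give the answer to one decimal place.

90.8

Let band 1 be 0–14 through band 6 = 75+.
[period 1]
Births: 8650 × 0.156 = 1349  |  4750 × 0.347 = 1648 — total 2997
Band 2: 3550 × 0.964 = 3422
Band 3: 8650 × 0.959 = 8295
Band 4: 4750 × 0.965 = 4584
Band 5: 6150 × 0.932 = 5732
Band 6: 11550 × 0.921 + 8300 × 0.63 = 10638 + 5229 = 15867
End of period: [2997, 3422, 8295, 4584, 5732, 15867]
[period 2]
Births: 3422 × 0.156 = 534  |  8295 × 0.347 = 2878 — total 3412
Band 2: 2997 × 0.964 = 2889
Band 3: 3422 × 0.959 = 3282
Band 4: 8295 × 0.965 = 8005
Band 5: 4584 × 0.932 = 4272
Band 6: 5732 × 0.921 + 15867 × 0.63 = 5279 + 9996 = 15275
End of period: [3412, 2889, 3282, 8005, 4272, 15275]
[period 3]
Births: 2889 × 0.156 = 451  |  3282 × 0.347 = 1139 — total 1590
Band 2: 3412 × 0.964 = 3289
Band 3: 2889 × 0.959 = 2771
Band 4: 3282 × 0.965 = 3167
Band 5: 8005 × 0.932 = 7461
Band 6: 4272 × 0.921 + 15275 × 0.63 = 3935 + 9623 = 13558
End of period: [1590, 3289, 2771, 3167, 7461, 13558]
Dependents (band 0–14 + band 75+) = 1590 + 13558 = 15148; working-age = 16688; ratio = 15148/16688 × 100 = 90.8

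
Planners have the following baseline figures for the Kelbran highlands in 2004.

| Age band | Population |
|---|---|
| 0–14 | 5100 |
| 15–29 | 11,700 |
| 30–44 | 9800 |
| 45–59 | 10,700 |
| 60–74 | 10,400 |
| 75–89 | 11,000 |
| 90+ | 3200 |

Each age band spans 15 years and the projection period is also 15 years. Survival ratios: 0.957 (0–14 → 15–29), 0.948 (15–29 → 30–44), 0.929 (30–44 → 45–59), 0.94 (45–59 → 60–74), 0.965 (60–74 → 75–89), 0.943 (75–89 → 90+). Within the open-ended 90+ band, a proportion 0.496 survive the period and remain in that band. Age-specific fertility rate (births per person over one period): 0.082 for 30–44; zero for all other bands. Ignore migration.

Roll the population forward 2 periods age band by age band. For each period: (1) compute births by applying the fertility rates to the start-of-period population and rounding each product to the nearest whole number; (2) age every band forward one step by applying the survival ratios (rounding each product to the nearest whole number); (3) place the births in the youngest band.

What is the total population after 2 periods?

Period 1:
Births: 9800 × 0.082 = 804
15–29: 5100 × 0.957 = 4881
30–44: 11700 × 0.948 = 11092
45–59: 9800 × 0.929 = 9104
60–74: 10700 × 0.94 = 10058
75–89: 10400 × 0.965 = 10036
90+: 11000 × 0.943 + 3200 × 0.496 = 10373 + 1587 = 11960
Population now: 0–14=804, 15–29=4881, 30–44=11092, 45–59=9104, 60–74=10058, 75–89=10036, 90+=11960
Period 2:
Births: 11092 × 0.082 = 910
15–29: 804 × 0.957 = 769
30–44: 4881 × 0.948 = 4627
45–59: 11092 × 0.929 = 10304
60–74: 9104 × 0.94 = 8558
75–89: 10058 × 0.965 = 9706
90+: 10036 × 0.943 + 11960 × 0.496 = 9464 + 5932 = 15396
Population now: 0–14=910, 15–29=769, 30–44=4627, 45–59=10304, 60–74=8558, 75–89=9706, 90+=15396
Total after period 2: 910 + 769 + 4627 + 10304 + 8558 + 9706 + 15396 = 50270

50270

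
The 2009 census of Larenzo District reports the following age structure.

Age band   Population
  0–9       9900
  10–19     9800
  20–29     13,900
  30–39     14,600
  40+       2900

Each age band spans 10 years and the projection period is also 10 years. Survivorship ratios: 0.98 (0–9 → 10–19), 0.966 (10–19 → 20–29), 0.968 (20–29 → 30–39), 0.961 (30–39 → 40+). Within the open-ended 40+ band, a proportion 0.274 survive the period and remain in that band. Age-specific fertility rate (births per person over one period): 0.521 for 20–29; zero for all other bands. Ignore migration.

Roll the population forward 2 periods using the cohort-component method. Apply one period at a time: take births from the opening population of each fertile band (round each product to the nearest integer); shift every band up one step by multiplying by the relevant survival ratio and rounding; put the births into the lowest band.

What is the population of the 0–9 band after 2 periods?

4932

[period 1]
Births: 13900 × 0.521 = 7242
10–19: 9900 × 0.98 = 9702
20–29: 9800 × 0.966 = 9467
30–39: 13900 × 0.968 = 13455
40+: 14600 × 0.961 + 2900 × 0.274 = 14031 + 795 = 14826
Population now: 0–9=7242, 10–19=9702, 20–29=9467, 30–39=13455, 40+=14826
[period 2]
Births: 9467 × 0.521 = 4932
10–19: 7242 × 0.98 = 7097
20–29: 9702 × 0.966 = 9372
30–39: 9467 × 0.968 = 9164
40+: 13455 × 0.961 + 14826 × 0.274 = 12930 + 4062 = 16992
Population now: 0–9=4932, 10–19=7097, 20–29=9372, 30–39=9164, 40+=16992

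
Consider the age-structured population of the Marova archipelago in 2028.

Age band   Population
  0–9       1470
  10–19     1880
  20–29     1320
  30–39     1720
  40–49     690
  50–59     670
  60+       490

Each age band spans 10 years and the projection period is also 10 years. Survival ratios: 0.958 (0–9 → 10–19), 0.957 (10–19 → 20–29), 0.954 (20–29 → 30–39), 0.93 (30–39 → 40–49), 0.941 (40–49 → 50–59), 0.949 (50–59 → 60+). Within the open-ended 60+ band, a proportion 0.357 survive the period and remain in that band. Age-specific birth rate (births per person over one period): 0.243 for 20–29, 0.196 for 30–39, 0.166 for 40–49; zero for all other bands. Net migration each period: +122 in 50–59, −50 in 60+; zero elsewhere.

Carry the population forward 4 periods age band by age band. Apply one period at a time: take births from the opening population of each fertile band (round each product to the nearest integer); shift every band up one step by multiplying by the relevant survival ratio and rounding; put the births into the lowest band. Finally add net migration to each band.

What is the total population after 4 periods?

Let band 1 be 0–9 through band 7 = 60+.
After projecting period 1:
Births: 1320 × 0.243 = 321 ; 1720 × 0.196 = 337 ; 690 × 0.166 = 115 — total 773
Band 2: 1470 × 0.958 = 1408
Band 3: 1880 × 0.957 = 1799
Band 4: 1320 × 0.954 = 1259
Band 5: 1720 × 0.93 = 1600
Band 6: 690 × 0.941 = 649
Band 7: 670 × 0.949 + 490 × 0.357 = 636 + 175 = 811
Net migration: Band 6 + 122 → 771; Band 7 − 50 → 761
End of period: [773, 1408, 1799, 1259, 1600, 771, 761]
After projecting period 2:
Births: 1799 × 0.243 = 437 ; 1259 × 0.196 = 247 ; 1600 × 0.166 = 266 — total 950
Band 2: 773 × 0.958 = 741
Band 3: 1408 × 0.957 = 1347
Band 4: 1799 × 0.954 = 1716
Band 5: 1259 × 0.93 = 1171
Band 6: 1600 × 0.941 = 1506
Band 7: 771 × 0.949 + 761 × 0.357 = 732 + 272 = 1004
Net migration: Band 6 + 122 → 1628; Band 7 − 50 → 954
End of period: [950, 741, 1347, 1716, 1171, 1628, 954]
After projecting period 3:
Births: 1347 × 0.243 = 327 ; 1716 × 0.196 = 336 ; 1171 × 0.166 = 194 — total 857
Band 2: 950 × 0.958 = 910
Band 3: 741 × 0.957 = 709
Band 4: 1347 × 0.954 = 1285
Band 5: 1716 × 0.93 = 1596
Band 6: 1171 × 0.941 = 1102
Band 7: 1628 × 0.949 + 954 × 0.357 = 1545 + 341 = 1886
Net migration: Band 6 + 122 → 1224; Band 7 − 50 → 1836
End of period: [857, 910, 709, 1285, 1596, 1224, 1836]
After projecting period 4:
Births: 709 × 0.243 = 172 ; 1285 × 0.196 = 252 ; 1596 × 0.166 = 265 — total 689
Band 2: 857 × 0.958 = 821
Band 3: 910 × 0.957 = 871
Band 4: 709 × 0.954 = 676
Band 5: 1285 × 0.93 = 1195
Band 6: 1596 × 0.941 = 1502
Band 7: 1224 × 0.949 + 1836 × 0.357 = 1162 + 655 = 1817
Net migration: Band 6 + 122 → 1624; Band 7 − 50 → 1767
End of period: [689, 821, 871, 676, 1195, 1624, 1767]
Total after period 4: 689 + 821 + 871 + 676 + 1195 + 1624 + 1767 = 7643

7643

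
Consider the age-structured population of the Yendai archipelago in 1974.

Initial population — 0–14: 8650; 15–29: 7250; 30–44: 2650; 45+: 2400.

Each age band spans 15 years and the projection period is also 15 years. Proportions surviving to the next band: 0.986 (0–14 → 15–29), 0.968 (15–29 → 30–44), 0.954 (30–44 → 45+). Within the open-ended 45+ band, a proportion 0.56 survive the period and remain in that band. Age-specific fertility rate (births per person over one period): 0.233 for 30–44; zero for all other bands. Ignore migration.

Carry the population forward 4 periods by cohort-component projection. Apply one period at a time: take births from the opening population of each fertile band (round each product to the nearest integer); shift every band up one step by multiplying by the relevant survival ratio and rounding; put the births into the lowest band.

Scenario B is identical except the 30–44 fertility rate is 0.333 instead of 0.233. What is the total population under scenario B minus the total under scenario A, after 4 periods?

[period 1]
Births: 2650 × 0.233 = 617
15–29: 8650 × 0.986 = 8529
30–44: 7250 × 0.968 = 7018
45+: 2650 × 0.954 + 2400 × 0.56 = 2528 + 1344 = 3872
→ [617, 8529, 7018, 3872]
[period 2]
Births: 7018 × 0.233 = 1635
15–29: 617 × 0.986 = 608
30–44: 8529 × 0.968 = 8256
45+: 7018 × 0.954 + 3872 × 0.56 = 6695 + 2168 = 8863
→ [1635, 608, 8256, 8863]
[period 3]
Births: 8256 × 0.233 = 1924
15–29: 1635 × 0.986 = 1612
30–44: 608 × 0.968 = 589
45+: 8256 × 0.954 + 8863 × 0.56 = 7876 + 4963 = 12839
→ [1924, 1612, 589, 12839]
[period 4]
Births: 589 × 0.233 = 137
15–29: 1924 × 0.986 = 1897
30–44: 1612 × 0.968 = 1560
45+: 589 × 0.954 + 12839 × 0.56 = 562 + 7190 = 7752
→ [137, 1897, 1560, 7752]
Scenario A total after 4 periods: 11346
Scenario B projection —
[period 1]
Births: 2650 × 0.333 = 882
15–29: 8650 × 0.986 = 8529
30–44: 7250 × 0.968 = 7018
45+: 2650 × 0.954 + 2400 × 0.56 = 2528 + 1344 = 3872
→ [882, 8529, 7018, 3872]
[period 2]
Births: 7018 × 0.333 = 2337
15–29: 882 × 0.986 = 870
30–44: 8529 × 0.968 = 8256
45+: 7018 × 0.954 + 3872 × 0.56 = 6695 + 2168 = 8863
→ [2337, 870, 8256, 8863]
[period 3]
Births: 8256 × 0.333 = 2749
15–29: 2337 × 0.986 = 2304
30–44: 870 × 0.968 = 842
45+: 8256 × 0.954 + 8863 × 0.56 = 7876 + 4963 = 12839
→ [2749, 2304, 842, 12839]
[period 4]
Births: 842 × 0.333 = 280
15–29: 2749 × 0.986 = 2711
30–44: 2304 × 0.968 = 2230
45+: 842 × 0.954 + 12839 × 0.56 = 803 + 7190 = 7993
→ [280, 2711, 2230, 7993]
Scenario B total after 4 periods: 13214
Difference B − A = 13214 − 11346 = 1868

1868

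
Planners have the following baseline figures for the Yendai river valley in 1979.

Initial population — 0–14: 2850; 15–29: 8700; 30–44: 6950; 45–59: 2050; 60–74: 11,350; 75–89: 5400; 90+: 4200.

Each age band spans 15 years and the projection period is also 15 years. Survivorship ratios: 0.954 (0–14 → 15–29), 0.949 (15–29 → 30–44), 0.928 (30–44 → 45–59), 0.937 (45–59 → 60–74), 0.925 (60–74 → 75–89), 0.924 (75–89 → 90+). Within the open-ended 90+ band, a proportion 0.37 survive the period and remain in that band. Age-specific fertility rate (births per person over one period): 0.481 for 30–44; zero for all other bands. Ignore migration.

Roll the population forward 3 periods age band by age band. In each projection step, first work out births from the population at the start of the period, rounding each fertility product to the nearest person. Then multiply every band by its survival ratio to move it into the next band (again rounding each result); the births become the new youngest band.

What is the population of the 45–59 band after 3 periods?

Let group 1 be 0–14 through group 7 = 90+.
Period 1:
Births: 6950 × 0.481 = 3343
Group 2: 2850 × 0.954 = 2719
Group 3: 8700 × 0.949 = 8256
Group 4: 6950 × 0.928 = 6450
Group 5: 2050 × 0.937 = 1921
Group 6: 11350 × 0.925 = 10499
Group 7: 5400 × 0.924 + 4200 × 0.37 = 4990 + 1554 = 6544
Giving 3343 / 2719 / 8256 / 6450 / 1921 / 10499 / 6544.
Period 2:
Births: 8256 × 0.481 = 3971
Group 2: 3343 × 0.954 = 3189
Group 3: 2719 × 0.949 = 2580
Group 4: 8256 × 0.928 = 7662
Group 5: 6450 × 0.937 = 6044
Group 6: 1921 × 0.925 = 1777
Group 7: 10499 × 0.924 + 6544 × 0.37 = 9701 + 2421 = 12122
Giving 3971 / 3189 / 2580 / 7662 / 6044 / 1777 / 12122.
Period 3:
Births: 2580 × 0.481 = 1241
Group 2: 3971 × 0.954 = 3788
Group 3: 3189 × 0.949 = 3026
Group 4: 2580 × 0.928 = 2394
Group 5: 7662 × 0.937 = 7179
Group 6: 6044 × 0.925 = 5591
Group 7: 1777 × 0.924 + 12122 × 0.37 = 1642 + 4485 = 6127
Giving 1241 / 3788 / 3026 / 2394 / 7179 / 5591 / 6127.

2394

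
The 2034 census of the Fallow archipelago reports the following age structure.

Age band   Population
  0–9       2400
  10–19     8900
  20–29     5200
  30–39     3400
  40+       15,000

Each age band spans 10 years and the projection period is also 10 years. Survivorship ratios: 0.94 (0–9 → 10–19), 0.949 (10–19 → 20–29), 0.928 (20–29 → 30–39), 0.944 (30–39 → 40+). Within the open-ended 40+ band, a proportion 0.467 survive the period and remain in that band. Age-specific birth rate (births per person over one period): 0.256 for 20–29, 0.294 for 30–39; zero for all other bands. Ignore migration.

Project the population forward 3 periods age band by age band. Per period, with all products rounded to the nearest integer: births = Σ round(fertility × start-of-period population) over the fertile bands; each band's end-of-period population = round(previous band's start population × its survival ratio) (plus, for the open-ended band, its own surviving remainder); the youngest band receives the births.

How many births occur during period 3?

(Bands numbered youngest = 1 to oldest = 5.)
[period 1]
Births: 5200 × 0.256 = 1331 ; 3400 × 0.294 = 1000 — total 2331
Band 2: 2400 × 0.94 = 2256
Band 3: 8900 × 0.949 = 8446
Band 4: 5200 × 0.928 = 4826
Band 5: 3400 × 0.944 + 15000 × 0.467 = 3210 + 7005 = 10215
End of period: [2331, 2256, 8446, 4826, 10215]
[period 2]
Births: 8446 × 0.256 = 2162 ; 4826 × 0.294 = 1419 — total 3581
Band 2: 2331 × 0.94 = 2191
Band 3: 2256 × 0.949 = 2141
Band 4: 8446 × 0.928 = 7838
Band 5: 4826 × 0.944 + 10215 × 0.467 = 4556 + 4770 = 9326
End of period: [3581, 2191, 2141, 7838, 9326]
[period 3]
Births: 2141 × 0.256 = 548 ; 7838 × 0.294 = 2304 — total 2852
Band 2: 3581 × 0.94 = 3366
Band 3: 2191 × 0.949 = 2079
Band 4: 2141 × 0.928 = 1987
Band 5: 7838 × 0.944 + 9326 × 0.467 = 7399 + 4355 = 11754
End of period: [2852, 3366, 2079, 1987, 11754]

2852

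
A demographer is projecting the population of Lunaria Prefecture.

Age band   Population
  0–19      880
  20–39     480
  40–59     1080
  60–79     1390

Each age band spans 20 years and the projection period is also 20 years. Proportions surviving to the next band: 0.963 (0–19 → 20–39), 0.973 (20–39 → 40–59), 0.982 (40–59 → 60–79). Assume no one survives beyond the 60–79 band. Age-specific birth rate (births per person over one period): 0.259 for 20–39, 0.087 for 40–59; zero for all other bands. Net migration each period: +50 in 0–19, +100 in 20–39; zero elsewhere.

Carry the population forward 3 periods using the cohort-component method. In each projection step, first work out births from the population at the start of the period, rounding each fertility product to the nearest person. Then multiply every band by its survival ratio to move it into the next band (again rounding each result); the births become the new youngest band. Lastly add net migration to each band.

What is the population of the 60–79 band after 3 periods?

Call the groups 1 to 4, youngest first.
Period 1:
Births: 480 * 0.259 = 124 ; 1080 * 0.087 = 94 → total 218
Group 2: 880 * 0.963 = 847
Group 3: 480 * 0.973 = 467
Group 4: 1080 * 0.982 = 1061
Net migration: Group 1 + 50 → 268; Group 2 + 100 → 947
Giving 268 / 947 / 467 / 1061.
Period 2:
Births: 947 * 0.259 = 245 ; 467 * 0.087 = 41 → total 286
Group 2: 268 * 0.963 = 258
Group 3: 947 * 0.973 = 921
Group 4: 467 * 0.982 = 459
Net migration: Group 1 + 50 → 336; Group 2 + 100 → 358
Giving 336 / 358 / 921 / 459.
Period 3:
Births: 358 * 0.259 = 93 ; 921 * 0.087 = 80 → total 173
Group 2: 336 * 0.963 = 324
Group 3: 358 * 0.973 = 348
Group 4: 921 * 0.982 = 904
Net migration: Group 1 + 50 → 223; Group 2 + 100 → 424
Giving 223 / 424 / 348 / 904.

904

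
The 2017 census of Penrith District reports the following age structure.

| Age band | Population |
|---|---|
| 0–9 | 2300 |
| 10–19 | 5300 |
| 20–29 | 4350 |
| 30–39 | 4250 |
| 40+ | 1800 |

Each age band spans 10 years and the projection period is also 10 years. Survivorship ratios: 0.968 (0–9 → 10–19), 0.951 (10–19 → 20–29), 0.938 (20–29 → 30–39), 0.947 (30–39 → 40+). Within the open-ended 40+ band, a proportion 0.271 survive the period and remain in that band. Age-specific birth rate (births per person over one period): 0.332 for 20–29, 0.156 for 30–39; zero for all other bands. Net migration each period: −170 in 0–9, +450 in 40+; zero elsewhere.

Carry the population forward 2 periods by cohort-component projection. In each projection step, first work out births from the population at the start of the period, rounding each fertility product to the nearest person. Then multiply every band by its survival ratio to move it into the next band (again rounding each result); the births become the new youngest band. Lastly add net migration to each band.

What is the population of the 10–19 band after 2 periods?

1875

— Period 1 —
Births: 4350 × 0.332 = 1444, 4250 × 0.156 = 663 → total 2107
10–19: 2300 × 0.968 = 2226
20–29: 5300 × 0.951 = 5040
30–39: 4350 × 0.938 = 4080
40+: 4250 × 0.947 + 1800 × 0.271 = 4025 + 488 = 4513
Net migration: 0–9 − 170 → 1937; 40+ + 450 → 4963
Population now: 0–9=1937, 10–19=2226, 20–29=5040, 30–39=4080, 40+=4963
— Period 2 —
Births: 5040 × 0.332 = 1673, 4080 × 0.156 = 636 → total 2309
10–19: 1937 × 0.968 = 1875
20–29: 2226 × 0.951 = 2117
30–39: 5040 × 0.938 = 4728
40+: 4080 × 0.947 + 4963 × 0.271 = 3864 + 1345 = 5209
Net migration: 0–9 − 170 → 2139; 40+ + 450 → 5659
Population now: 0–9=2139, 10–19=1875, 20–29=2117, 30–39=4728, 40+=5659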